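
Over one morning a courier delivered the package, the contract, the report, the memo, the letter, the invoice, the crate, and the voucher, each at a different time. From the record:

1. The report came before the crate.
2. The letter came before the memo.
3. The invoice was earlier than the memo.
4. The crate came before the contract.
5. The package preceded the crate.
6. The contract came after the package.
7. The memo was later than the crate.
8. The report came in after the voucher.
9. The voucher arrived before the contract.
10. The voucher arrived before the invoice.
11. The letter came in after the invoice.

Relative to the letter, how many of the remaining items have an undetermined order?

Forced before the letter: the invoice and the voucher; forced after the letter: the memo.
That leaves the contract, the crate, the package, and the report with no forced order relative to the letter — 4.

4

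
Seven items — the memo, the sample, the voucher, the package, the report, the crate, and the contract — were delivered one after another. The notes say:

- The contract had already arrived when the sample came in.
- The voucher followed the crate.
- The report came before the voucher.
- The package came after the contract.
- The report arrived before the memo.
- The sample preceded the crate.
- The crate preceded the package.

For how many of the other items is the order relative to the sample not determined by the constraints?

2

Forced before the sample: the contract; forced after the sample: the crate, the package, and the voucher.
That leaves the memo and the report with no forced order relative to the sample — 2.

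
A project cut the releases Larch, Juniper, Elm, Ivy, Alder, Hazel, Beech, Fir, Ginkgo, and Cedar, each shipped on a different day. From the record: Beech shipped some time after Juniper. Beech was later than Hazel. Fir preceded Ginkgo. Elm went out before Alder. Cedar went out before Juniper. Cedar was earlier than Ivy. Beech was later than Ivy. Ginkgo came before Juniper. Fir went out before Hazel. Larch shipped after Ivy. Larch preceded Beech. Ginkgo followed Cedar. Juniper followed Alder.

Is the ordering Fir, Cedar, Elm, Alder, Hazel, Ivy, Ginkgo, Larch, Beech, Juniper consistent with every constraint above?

no

The constraints require Juniper before Beech, but in the proposed sequence Beech appears ahead of Juniper. That one violation is enough.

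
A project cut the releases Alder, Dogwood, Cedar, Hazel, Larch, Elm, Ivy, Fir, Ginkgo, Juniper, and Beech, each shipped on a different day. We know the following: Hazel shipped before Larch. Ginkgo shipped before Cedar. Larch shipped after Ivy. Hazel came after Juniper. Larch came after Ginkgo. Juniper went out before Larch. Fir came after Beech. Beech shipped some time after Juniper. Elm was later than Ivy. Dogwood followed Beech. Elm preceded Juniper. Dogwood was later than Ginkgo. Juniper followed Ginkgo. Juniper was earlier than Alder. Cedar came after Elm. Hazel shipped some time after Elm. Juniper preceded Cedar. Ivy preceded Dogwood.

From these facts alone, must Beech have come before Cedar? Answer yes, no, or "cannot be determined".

cannot be determined

No chain of stated constraints runs from Beech to Cedar, and none runs from Cedar to Beech either.
So the relative order of Beech and Cedar is not fixed by the given facts.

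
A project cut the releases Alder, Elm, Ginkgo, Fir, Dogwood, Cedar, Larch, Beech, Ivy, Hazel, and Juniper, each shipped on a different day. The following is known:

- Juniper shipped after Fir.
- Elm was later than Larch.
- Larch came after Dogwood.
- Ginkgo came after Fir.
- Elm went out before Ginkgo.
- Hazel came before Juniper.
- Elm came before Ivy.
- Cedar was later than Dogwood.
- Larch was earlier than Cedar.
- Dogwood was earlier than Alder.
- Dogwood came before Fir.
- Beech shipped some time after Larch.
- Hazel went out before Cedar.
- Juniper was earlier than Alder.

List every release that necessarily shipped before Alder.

Dogwood, Fir, Hazel, Juniper

Directly stated before Alder: Dogwood and Juniper.
Fir reaches Alder via Fir → Juniper → Alder.
Hazel reaches Alder via Hazel → Juniper → Alder.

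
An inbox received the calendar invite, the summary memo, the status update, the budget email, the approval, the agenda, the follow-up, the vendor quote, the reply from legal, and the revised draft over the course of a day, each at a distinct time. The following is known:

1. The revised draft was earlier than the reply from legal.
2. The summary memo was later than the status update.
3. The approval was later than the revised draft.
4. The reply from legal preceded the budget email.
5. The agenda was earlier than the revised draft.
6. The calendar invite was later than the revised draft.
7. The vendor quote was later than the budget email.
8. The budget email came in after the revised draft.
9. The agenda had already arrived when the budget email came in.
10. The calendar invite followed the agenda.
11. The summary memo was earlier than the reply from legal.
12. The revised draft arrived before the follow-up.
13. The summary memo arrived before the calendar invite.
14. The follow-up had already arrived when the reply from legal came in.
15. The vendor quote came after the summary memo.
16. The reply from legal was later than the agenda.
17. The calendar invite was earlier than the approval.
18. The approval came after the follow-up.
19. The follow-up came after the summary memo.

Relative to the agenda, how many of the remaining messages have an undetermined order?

2

Forced after the agenda: the approval, the budget email, the calendar invite, the follow-up, the reply from legal, the revised draft, and the vendor quote.
That leaves the status update and the summary memo with no forced order relative to the agenda — 2.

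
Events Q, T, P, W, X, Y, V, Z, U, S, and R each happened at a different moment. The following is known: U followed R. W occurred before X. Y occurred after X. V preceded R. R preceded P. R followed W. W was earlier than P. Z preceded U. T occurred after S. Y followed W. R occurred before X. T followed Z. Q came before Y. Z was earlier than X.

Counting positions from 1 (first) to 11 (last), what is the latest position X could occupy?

X must come before Y — 1 event forced after it.
Everything else can be placed before X in some valid order, so X can sit as late as position 11 − 1 = 10.

10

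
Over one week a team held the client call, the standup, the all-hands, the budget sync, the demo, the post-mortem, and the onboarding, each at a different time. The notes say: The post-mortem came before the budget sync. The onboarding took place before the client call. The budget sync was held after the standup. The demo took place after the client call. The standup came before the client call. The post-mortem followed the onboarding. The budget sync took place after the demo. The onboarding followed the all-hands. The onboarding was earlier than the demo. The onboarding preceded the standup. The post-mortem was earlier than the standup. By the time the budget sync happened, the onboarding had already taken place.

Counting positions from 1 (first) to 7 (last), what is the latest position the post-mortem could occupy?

3

The post-mortem must come before the budget sync, the client call, the demo, and the standup — 4 meetings forced after it.
Everything else can be placed before the post-mortem in some valid order, so the post-mortem can sit as late as position 7 − 4 = 3.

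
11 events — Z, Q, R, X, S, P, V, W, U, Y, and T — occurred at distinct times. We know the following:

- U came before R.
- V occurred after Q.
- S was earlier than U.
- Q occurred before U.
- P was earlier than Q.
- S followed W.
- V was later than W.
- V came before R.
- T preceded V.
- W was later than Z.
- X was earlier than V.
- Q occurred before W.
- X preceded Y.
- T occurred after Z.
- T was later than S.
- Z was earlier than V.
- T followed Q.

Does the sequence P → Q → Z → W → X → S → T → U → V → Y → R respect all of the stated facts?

yes

Check each stated constraint against the proposed order — e.g. Z is ahead of V; Q is ahead of V. Every pair is in the required order; nothing is violated.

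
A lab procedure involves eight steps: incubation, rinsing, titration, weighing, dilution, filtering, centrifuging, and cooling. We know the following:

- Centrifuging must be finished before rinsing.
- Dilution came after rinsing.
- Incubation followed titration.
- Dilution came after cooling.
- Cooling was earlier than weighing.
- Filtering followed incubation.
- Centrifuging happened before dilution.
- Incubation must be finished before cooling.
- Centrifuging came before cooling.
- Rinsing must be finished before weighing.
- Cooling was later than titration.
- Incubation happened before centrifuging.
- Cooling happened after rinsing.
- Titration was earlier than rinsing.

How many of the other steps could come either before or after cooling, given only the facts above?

Forced before cooling: centrifuging, incubation, rinsing, and titration; forced after cooling: dilution and weighing.
That leaves filtering with no forced order relative to cooling — 1.

1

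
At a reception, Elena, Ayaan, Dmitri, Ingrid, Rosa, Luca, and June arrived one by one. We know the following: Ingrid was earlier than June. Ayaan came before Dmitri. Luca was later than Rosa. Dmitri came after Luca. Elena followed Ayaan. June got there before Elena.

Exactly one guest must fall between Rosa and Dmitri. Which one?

Luca

Tracing the constraints gives Rosa → Luca → Dmitri, so Luca sits after Rosa and before Dmitri.
No other guest is forced both after Rosa and before Dmitri.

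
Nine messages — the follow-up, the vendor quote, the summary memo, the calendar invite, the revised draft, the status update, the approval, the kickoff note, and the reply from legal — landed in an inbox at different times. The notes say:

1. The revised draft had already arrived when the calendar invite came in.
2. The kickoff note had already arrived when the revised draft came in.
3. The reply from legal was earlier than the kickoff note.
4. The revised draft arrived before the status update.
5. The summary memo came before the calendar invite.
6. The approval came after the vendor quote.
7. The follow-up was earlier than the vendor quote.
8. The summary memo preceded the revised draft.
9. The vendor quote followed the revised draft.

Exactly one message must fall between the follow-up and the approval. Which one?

the vendor quote

Tracing the constraints gives the follow-up → the vendor quote → the approval, so the vendor quote sits after the follow-up and before the approval.
No other message is forced both after the follow-up and before the approval.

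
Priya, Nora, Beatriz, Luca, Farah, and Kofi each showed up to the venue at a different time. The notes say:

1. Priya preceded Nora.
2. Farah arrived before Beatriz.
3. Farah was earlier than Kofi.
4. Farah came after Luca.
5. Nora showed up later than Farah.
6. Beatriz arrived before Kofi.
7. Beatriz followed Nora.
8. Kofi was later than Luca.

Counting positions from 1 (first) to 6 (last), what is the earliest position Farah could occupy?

Luca must come before Farah — 1 forced predecessor.
Nothing else is forced ahead of Farah, so their earliest slot is position 1 + 1 = 2.

2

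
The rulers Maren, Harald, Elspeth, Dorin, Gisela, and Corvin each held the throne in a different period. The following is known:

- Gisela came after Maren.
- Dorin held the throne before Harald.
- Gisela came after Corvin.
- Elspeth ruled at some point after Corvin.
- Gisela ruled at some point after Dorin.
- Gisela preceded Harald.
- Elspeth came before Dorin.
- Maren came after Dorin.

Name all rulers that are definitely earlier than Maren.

Directly stated before Maren: Dorin.
Corvin reaches Maren via Corvin → Elspeth → Dorin → Maren.
Elspeth reaches Maren via Elspeth → Dorin → Maren.
No chain forces Gisela (or any of the others) ahead of Maren.

Corvin, Dorin, Elspeth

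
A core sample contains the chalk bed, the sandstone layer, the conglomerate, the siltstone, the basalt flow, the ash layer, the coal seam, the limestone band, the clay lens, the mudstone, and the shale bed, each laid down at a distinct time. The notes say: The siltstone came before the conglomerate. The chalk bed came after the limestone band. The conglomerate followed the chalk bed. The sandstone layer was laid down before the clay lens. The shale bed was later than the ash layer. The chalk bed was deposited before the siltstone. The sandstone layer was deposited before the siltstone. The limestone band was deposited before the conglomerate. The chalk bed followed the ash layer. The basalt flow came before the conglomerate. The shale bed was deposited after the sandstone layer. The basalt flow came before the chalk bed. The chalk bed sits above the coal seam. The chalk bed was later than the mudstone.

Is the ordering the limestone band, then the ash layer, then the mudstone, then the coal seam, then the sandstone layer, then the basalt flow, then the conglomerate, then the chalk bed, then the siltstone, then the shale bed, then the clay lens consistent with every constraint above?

The constraints require the siltstone before the conglomerate, but in the proposed sequence the conglomerate appears ahead of the siltstone. That one violation is enough.

no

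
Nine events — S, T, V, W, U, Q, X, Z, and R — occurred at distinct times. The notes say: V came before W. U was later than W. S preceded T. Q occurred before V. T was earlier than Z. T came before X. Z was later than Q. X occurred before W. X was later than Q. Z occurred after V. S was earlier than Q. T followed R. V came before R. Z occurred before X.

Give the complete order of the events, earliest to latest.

The constraints fix every adjacent pair, so only one ordering works:
S → Q → V → R → T → Z → X → W → U.

S, Q, V, R, T, Z, X, W, U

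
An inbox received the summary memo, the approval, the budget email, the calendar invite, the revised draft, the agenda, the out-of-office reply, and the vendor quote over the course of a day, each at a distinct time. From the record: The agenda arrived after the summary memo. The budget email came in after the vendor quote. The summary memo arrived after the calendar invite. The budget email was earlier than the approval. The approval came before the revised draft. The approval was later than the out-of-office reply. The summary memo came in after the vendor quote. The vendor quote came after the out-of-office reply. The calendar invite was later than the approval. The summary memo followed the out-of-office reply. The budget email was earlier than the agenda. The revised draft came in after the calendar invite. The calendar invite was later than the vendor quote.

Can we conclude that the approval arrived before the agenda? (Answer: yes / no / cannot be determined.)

yes

Chain the constraints: the approval → the calendar invite → the summary memo → the agenda. Each link is directly stated, so the approval comes before the agenda.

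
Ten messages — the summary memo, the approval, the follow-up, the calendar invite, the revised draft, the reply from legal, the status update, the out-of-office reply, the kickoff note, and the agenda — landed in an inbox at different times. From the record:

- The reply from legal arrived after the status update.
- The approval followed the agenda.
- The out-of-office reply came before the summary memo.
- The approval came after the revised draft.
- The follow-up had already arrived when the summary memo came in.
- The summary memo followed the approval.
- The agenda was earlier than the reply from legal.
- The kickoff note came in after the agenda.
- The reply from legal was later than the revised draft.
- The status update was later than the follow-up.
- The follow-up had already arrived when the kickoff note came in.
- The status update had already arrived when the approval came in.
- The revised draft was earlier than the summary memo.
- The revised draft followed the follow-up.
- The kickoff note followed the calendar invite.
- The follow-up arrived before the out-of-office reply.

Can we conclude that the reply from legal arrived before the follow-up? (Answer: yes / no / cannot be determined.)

no

Tracing the constraints gives the follow-up → the revised draft → the reply from legal, so the follow-up must come before the reply from legal.
That means the reply from legal cannot be before the follow-up.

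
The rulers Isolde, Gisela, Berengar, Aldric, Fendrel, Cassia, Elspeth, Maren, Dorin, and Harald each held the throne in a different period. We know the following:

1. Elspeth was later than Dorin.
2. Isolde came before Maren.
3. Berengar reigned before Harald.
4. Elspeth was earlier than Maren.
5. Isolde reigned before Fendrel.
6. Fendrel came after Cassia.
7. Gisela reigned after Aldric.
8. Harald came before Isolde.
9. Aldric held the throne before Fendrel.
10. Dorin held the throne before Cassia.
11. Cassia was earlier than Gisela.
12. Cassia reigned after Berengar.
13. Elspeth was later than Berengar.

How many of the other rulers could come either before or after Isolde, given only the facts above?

5

Forced before Isolde: Berengar and Harald; forced after Isolde: Fendrel and Maren.
That leaves Aldric, Cassia, Dorin, Elspeth, and Gisela with no forced order relative to Isolde — 5.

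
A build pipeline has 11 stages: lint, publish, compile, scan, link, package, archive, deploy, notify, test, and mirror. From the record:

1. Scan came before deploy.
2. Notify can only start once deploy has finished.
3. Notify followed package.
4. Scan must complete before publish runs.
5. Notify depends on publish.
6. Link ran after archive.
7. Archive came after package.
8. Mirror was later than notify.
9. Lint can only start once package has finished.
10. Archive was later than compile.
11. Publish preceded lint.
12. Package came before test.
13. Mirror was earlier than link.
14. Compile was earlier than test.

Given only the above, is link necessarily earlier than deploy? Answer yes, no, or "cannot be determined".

Tracing the constraints gives deploy → notify → mirror → link, so deploy must come before link.
That means link cannot be before deploy.

no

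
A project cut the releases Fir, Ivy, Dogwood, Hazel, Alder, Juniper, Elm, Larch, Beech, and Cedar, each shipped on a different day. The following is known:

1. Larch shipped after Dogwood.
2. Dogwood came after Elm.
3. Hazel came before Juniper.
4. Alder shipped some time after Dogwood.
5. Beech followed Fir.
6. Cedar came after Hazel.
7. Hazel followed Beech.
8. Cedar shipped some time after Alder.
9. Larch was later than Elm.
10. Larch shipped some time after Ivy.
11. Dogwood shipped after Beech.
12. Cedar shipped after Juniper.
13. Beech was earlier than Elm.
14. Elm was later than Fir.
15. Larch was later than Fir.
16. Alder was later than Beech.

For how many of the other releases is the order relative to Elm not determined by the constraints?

Forced before Elm: Beech and Fir; forced after Elm: Alder, Cedar, Dogwood, and Larch.
That leaves Hazel, Ivy, and Juniper with no forced order relative to Elm — 3.

3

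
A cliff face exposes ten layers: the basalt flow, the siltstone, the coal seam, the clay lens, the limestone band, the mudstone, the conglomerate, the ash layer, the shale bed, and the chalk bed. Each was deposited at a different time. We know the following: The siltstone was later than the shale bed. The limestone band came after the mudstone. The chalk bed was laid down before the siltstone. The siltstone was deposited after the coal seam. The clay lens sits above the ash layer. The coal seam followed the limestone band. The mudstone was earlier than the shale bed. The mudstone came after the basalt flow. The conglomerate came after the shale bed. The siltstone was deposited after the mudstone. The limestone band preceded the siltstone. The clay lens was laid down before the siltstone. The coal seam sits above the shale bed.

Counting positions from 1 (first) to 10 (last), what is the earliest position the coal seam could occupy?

The basalt flow, the limestone band, the mudstone, and the shale bed must all come before the coal seam — 4 forced predecessors.
Nothing else is forced ahead of the coal seam, so its earliest slot is position 4 + 1 = 5.

5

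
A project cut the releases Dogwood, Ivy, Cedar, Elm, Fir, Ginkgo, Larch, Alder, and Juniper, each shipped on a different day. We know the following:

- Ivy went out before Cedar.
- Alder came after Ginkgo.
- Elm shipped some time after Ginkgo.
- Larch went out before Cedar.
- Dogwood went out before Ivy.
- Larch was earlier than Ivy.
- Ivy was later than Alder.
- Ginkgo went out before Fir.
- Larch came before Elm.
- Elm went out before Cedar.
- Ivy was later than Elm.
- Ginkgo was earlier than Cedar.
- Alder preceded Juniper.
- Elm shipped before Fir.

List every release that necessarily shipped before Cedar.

Directly stated before Cedar: Elm, Ginkgo, Ivy, and Larch.
Alder reaches Cedar via Alder → Ivy → Cedar.
Dogwood reaches Cedar via Dogwood → Ivy → Cedar.
No chain forces Fir (or any of the others) ahead of Cedar.

Alder, Dogwood, Elm, Ginkgo, Ivy, Larch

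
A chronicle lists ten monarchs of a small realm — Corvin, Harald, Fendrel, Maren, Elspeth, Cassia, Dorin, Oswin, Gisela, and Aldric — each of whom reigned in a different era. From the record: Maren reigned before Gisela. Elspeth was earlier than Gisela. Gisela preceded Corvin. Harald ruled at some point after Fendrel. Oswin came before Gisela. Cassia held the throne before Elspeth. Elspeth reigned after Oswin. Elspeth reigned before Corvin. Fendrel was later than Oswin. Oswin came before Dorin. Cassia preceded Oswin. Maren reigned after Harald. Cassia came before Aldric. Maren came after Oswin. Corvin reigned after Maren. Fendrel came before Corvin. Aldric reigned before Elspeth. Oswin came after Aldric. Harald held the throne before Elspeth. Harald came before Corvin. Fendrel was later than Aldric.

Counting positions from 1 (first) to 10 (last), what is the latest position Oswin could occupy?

Oswin must come before Corvin, Dorin, Elspeth, Fendrel, Gisela, Harald, and Maren — 7 rulers forced after them.
Everything else can be placed before Oswin in some valid order, so Oswin can sit as late as position 10 − 7 = 3.

3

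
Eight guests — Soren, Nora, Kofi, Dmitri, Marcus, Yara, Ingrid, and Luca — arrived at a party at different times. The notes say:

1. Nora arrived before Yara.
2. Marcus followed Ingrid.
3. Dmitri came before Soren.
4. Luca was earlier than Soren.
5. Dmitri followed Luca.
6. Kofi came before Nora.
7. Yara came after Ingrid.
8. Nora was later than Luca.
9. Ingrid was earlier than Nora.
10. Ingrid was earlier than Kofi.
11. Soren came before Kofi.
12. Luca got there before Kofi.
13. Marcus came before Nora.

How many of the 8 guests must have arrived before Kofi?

4

Directly stated before Kofi: Ingrid, Luca, and Soren.
Dmitri reaches Kofi via Dmitri → Soren → Kofi.
That's Dmitri, Ingrid, Luca, and Soren — 4 in all.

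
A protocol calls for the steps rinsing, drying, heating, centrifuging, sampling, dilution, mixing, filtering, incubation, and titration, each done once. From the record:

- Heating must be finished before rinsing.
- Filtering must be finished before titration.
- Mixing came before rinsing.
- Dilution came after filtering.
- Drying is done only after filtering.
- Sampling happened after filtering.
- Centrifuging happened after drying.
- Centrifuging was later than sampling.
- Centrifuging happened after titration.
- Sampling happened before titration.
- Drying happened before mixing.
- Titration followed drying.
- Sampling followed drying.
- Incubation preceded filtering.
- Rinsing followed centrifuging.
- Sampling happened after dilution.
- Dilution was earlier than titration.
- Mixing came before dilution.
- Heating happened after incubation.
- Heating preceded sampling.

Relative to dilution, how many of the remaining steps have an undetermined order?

Forced before dilution: drying, filtering, incubation, and mixing; forced after dilution: centrifuging, rinsing, sampling, and titration.
That leaves heating with no forced order relative to dilution — 1.

1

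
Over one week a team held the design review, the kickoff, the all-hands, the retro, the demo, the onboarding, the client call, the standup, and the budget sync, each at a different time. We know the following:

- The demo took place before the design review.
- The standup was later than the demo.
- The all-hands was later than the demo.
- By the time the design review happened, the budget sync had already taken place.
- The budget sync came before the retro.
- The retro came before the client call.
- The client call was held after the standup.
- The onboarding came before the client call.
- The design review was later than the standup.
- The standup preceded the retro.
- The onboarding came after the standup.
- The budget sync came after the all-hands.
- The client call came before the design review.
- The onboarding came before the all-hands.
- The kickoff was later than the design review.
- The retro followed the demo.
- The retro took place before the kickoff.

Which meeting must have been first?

The demo has a chain of constraints placing it before every other meeting, so the demo must be first.

the demo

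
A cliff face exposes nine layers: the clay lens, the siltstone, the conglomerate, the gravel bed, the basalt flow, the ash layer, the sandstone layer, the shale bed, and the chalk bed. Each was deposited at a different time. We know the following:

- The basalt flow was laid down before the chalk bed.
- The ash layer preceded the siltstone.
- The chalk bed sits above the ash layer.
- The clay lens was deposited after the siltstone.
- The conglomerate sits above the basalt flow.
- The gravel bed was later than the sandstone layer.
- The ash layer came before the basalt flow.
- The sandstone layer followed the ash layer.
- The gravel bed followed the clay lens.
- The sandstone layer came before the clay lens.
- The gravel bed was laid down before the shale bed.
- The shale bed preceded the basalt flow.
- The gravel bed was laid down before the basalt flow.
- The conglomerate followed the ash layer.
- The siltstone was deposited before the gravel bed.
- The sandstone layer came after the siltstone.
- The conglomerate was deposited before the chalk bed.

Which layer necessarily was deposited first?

The ash layer has a chain of constraints placing it before every other layer, so the ash layer must be first.

the ash layer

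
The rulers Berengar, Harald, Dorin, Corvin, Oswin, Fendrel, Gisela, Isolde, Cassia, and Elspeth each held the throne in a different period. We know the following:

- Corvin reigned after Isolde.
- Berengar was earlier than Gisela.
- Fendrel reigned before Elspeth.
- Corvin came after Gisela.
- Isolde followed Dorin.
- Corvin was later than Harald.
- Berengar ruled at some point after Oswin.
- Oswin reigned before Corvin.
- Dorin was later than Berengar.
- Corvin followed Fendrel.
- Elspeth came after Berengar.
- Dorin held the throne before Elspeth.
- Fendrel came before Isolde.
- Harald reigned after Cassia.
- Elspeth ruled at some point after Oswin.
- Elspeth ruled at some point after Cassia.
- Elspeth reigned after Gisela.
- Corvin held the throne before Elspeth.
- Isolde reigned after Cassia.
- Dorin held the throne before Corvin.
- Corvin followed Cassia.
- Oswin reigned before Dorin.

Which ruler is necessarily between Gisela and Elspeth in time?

Tracing the constraints gives Gisela → Corvin → Elspeth, so Corvin sits after Gisela and before Elspeth.
No other ruler is forced both after Gisela and before Elspeth.

Corvin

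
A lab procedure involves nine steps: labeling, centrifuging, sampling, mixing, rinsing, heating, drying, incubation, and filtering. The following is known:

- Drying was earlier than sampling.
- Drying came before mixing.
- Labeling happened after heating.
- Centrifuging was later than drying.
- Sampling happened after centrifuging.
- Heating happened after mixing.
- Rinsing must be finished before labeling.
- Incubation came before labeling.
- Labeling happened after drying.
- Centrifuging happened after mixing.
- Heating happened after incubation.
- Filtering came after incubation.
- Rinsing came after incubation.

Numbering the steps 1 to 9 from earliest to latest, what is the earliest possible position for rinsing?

2

Incubation must come before rinsing — 1 forced predecessor.
Nothing else is forced ahead of rinsing, so its earliest slot is position 1 + 1 = 2.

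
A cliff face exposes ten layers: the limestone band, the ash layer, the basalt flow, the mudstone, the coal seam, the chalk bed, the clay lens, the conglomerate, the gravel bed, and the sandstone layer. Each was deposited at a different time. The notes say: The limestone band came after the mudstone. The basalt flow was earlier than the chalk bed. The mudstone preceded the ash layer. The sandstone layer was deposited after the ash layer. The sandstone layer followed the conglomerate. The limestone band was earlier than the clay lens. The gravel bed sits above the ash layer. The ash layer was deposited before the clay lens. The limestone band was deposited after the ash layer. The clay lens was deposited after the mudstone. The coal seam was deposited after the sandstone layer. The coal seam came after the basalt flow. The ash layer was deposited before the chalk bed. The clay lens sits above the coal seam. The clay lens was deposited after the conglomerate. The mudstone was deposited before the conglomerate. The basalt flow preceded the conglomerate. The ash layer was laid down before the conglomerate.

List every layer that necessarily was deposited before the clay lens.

Directly stated before the clay lens: the ash layer, the coal seam, the conglomerate, the limestone band, and the mudstone.
The basalt flow reaches the clay lens via the basalt flow → the conglomerate → the clay lens.
The sandstone layer reaches the clay lens via the sandstone layer → the coal seam → the clay lens.
No chain forces the chalk bed (or any of the others) ahead of the clay lens.

the ash layer, the basalt flow, the coal seam, the conglomerate, the limestone band, the mudstone, the sandstone layer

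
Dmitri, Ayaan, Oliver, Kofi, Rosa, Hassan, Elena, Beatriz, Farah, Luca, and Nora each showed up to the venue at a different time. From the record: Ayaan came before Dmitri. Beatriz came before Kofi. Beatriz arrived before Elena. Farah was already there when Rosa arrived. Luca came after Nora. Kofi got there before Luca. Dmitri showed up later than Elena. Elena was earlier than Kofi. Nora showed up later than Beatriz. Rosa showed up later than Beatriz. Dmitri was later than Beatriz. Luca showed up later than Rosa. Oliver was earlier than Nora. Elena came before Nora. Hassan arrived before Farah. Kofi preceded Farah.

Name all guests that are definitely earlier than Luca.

Directly stated before Luca: Kofi, Nora, and Rosa.
Beatriz reaches Luca via Beatriz → Nora → Luca.
Elena reaches Luca via Elena → Nora → Luca.
Farah reaches Luca via Farah → Rosa → Luca.
Likewise Hassan and Oliver each reach Luca by chaining the stated constraints.

Beatriz, Elena, Farah, Hassan, Kofi, Nora, Oliver, Rosa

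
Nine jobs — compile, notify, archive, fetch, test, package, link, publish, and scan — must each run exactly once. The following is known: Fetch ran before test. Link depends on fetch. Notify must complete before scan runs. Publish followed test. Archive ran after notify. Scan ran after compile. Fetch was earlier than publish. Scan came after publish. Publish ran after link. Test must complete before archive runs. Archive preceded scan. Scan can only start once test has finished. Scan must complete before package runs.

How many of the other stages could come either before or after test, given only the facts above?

3

Forced before test: fetch; forced after test: archive, package, publish, and scan.
That leaves compile, link, and notify with no forced order relative to test — 3.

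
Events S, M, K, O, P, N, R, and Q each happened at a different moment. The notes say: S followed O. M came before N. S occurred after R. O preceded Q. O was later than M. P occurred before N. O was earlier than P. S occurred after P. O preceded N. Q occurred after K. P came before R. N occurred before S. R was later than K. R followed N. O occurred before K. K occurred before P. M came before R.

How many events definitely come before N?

Directly stated before N: M, O, and P.
K reaches N via K → P → N.
No chain forces R (or any of the others) ahead of N.
That's K, M, O, and P — 4 in all.

4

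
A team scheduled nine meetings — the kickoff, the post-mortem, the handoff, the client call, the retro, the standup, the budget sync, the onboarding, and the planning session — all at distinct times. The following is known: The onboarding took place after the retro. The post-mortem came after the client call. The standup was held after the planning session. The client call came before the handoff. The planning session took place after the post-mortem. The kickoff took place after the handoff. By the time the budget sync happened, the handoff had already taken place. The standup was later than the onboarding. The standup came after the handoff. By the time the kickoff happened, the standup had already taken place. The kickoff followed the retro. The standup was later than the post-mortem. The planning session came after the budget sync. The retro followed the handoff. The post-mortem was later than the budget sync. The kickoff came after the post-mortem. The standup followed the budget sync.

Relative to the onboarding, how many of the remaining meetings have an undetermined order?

Forced before the onboarding: the client call, the handoff, and the retro; forced after the onboarding: the kickoff and the standup.
That leaves the budget sync, the planning session, and the post-mortem with no forced order relative to the onboarding — 3.

3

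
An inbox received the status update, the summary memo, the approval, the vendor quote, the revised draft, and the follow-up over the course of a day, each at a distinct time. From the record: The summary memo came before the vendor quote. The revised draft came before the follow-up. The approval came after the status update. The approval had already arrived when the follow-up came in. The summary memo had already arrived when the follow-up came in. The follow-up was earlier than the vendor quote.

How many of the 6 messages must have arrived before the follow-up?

Directly stated before the follow-up: the approval, the revised draft, and the summary memo.
The status update reaches the follow-up via the status update → the approval → the follow-up.
No chain forces the vendor quote ahead of the follow-up.
That's the approval, the revised draft, the status update, and the summary memo — 4 in all.

4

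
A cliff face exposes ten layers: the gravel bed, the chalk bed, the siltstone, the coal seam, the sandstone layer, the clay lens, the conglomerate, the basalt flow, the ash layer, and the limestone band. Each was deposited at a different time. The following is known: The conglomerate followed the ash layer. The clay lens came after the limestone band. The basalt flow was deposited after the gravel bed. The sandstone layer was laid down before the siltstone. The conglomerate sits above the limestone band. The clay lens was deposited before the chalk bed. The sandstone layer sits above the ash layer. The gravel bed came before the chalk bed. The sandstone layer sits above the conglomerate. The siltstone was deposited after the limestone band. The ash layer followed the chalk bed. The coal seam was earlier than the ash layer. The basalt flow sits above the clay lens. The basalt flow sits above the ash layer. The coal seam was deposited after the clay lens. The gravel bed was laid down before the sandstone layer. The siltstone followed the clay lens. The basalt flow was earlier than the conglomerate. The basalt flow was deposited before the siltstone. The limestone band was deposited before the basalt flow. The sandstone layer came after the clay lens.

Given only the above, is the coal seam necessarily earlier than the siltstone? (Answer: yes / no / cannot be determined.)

Chain the constraints: the coal seam → the ash layer → the sandstone layer → the siltstone. Each link is directly stated, so the coal seam comes before the siltstone.

yes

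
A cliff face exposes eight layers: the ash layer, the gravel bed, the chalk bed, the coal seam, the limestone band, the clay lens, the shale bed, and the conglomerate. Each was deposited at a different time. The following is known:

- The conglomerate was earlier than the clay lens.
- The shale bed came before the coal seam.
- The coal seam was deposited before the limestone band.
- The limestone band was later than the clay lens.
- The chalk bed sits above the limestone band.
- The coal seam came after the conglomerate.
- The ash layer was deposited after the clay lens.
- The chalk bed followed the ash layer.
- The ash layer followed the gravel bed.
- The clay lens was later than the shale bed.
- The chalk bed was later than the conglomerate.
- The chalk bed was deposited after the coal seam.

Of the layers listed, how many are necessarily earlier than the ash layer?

Directly stated before the ash layer: the clay lens and the gravel bed.
The conglomerate reaches the ash layer via the conglomerate → the clay lens → the ash layer.
The shale bed reaches the ash layer via the shale bed → the clay lens → the ash layer.
No chain forces the limestone band (or any of the others) ahead of the ash layer.
That's the clay lens, the conglomerate, the gravel bed, and the shale bed — 4 in all.

4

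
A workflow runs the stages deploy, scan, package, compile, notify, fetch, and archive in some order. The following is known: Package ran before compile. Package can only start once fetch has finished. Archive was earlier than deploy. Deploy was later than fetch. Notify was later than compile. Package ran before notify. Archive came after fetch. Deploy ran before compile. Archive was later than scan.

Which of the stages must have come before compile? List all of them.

Directly stated before compile: deploy and package.
Archive reaches compile via archive → deploy → compile.
Fetch reaches compile via fetch → deploy → compile.
Scan reaches compile via scan → archive → deploy → compile.
No chain forces notify ahead of compile.

archive, deploy, fetch, package, scan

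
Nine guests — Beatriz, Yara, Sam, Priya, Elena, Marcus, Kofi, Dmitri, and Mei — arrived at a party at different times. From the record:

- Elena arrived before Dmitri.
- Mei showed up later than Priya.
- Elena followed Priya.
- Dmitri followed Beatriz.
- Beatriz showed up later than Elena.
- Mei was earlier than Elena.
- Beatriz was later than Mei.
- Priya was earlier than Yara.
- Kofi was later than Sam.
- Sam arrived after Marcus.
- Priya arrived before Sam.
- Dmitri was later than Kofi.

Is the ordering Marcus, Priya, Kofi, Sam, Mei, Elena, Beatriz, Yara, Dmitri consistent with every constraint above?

The constraints require Sam before Kofi, but in the proposed sequence Kofi appears ahead of Sam. That one violation is enough.

no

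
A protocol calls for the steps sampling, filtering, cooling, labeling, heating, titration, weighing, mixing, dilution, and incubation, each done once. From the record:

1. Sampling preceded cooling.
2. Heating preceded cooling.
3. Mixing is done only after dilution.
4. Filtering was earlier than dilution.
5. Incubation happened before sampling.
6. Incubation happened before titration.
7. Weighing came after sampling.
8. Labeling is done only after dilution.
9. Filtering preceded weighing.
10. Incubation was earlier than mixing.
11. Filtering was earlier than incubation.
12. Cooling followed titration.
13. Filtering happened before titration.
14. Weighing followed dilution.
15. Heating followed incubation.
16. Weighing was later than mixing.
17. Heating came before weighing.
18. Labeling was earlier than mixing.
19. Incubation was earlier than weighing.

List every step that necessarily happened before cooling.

Directly stated before cooling: heating, sampling, and titration.
Filtering reaches cooling via filtering → titration → cooling.
Incubation reaches cooling via incubation → sampling → cooling.
No chain forces mixing (or any of the others) ahead of cooling.

filtering, heating, incubation, sampling, titration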